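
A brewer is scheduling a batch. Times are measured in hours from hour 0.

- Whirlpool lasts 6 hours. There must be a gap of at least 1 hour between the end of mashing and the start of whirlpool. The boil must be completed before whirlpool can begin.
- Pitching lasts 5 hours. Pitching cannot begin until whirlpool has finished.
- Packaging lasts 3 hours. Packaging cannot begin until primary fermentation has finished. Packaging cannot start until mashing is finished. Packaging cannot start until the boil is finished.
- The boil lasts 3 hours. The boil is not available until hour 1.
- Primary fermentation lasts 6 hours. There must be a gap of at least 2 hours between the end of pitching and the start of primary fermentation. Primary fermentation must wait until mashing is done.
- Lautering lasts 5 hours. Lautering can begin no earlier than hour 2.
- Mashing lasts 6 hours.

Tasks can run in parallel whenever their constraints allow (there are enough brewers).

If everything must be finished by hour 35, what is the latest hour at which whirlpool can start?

Nothing follows packaging; the deadline of hour 35 is its only limit. It must start by 35 − 3 = hour 32.
Primary fermentation must finish before packaging (must start by hour 32). With a 6-hour duration, primary fermentation must start by 32 − 6 = hour 26.
Pitching must finish before primary fermentation (must start by hour 26, minus 2-hour gap → hour 24). With a 5-hour duration, pitching must start by 24 − 5 = hour 19.
Whirlpool has to be done before pitching (must start by hour 19). That means finishing by hour 19, i.e. starting by 19 − 6 = hour 13.

13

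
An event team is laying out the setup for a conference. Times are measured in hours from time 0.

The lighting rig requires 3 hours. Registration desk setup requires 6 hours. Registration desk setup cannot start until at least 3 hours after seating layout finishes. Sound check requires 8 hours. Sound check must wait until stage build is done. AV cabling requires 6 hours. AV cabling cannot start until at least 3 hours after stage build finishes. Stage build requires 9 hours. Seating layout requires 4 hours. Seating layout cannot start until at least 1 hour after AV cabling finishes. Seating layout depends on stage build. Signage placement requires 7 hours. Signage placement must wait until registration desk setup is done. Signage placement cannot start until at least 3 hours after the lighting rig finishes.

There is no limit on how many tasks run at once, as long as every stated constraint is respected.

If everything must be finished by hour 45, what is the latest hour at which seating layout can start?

Signage placement must finish by hour 45; it takes 7 hours, so it must start by 45 − 7 = hour 38.
Registration desk setup must finish before signage placement (must start by hour 38). With a 6-hour duration, registration desk setup must start by 38 − 6 = hour 32.
Seating layout must finish before registration desk setup (must start by hour 32, minus 3-hour gap → hour 29). With a 4-hour duration, seating layout must start by 29 − 4 = hour 25.

25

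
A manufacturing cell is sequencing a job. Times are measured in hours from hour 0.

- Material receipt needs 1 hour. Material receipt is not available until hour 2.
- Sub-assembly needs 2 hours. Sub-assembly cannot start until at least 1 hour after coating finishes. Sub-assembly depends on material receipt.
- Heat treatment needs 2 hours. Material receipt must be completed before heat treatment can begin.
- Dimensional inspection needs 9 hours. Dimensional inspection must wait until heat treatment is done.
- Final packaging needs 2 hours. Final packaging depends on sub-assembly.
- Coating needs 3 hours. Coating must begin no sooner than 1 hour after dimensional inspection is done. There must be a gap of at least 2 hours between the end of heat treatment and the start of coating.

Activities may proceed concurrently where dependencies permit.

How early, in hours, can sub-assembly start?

19

Material receipt waits on its own release at hour 2, so it starts at hour 2 and finishes at 2 + 1 = hour 3.
After material receipt (finishes hour 3), heat treatment can start at hour 3 and finishes at hour 5.
After heat treatment (finishes hour 5), dimensional inspection can start at hour 5 and finishes at hour 14.
Coating cannot start until dimensional inspection (finishes hour 14, plus 1-hour gap → hour 15); heat treatment (finishes hour 5, plus 2-hour gap → hour 7). The controlling bound is hour 15, so coating finishes at 15 + 3 = hour 18.
Sub-assembly waits on coating (finishes hour 18, plus 1-hour gap → hour 19); material receipt (finishes hour 3). The latest of these is hour 19, which is the earliest sub-assembly can start.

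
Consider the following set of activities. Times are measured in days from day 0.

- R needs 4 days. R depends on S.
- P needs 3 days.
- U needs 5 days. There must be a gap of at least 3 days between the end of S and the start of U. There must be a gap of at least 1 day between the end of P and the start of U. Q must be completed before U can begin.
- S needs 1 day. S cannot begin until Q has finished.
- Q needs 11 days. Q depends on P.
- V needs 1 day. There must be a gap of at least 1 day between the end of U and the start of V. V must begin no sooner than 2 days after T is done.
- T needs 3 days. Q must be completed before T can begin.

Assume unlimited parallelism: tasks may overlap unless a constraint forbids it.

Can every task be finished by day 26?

Yes

Nothing blocks P, so it runs from day 0 to day 3.
Q cannot begin until P (finishes day 3). It runs from day 3 to 3 + 11 = day 14.
T cannot begin until Q (finishes day 14). It runs from day 14 to 14 + 3 = day 17.
S waits on Q (finishes day 14), so it starts at day 14 and finishes at 14 + 1 = day 15.
U has to wait for S (finishes day 15, plus 3-day gap → day 18); P (finishes day 3, plus 1-day gap → day 4); Q (finishes day 14). The latest of these is day 18, so U runs day 18 to 18 + 5 = day 23.
V has to wait for U (finishes day 23, plus 1-day gap → day 24); T (finishes day 17, plus 2-day gap → day 19). The latest of these is day 24, so V runs day 24 to 24 + 1 = day 25.
R waits on S (finishes day 15), so it starts at day 15 and finishes at 15 + 4 = day 19.
Every task is finished by day 25, which is no later than the deadline of 26, so the schedule is feasible.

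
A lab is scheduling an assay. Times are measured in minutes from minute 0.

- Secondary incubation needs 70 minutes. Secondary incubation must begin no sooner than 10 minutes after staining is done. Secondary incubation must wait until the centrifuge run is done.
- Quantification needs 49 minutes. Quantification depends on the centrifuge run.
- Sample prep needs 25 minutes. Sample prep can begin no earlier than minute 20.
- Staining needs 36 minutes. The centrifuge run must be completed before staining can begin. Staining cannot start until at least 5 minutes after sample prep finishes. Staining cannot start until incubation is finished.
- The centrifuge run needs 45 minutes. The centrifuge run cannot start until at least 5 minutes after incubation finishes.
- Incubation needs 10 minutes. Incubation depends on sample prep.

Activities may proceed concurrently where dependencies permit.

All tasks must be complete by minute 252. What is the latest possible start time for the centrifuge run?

91

To finish by minute 252, secondary incubation (duration 70) must start no later than minute 182.
Since secondary incubation (must start by minute 182, minus 10-minute gap → minute 172) depends on it, staining must finish by minute 172. Backing off its 36-minute duration gives a latest start of minute 136.
Quantification must finish by minute 252; it takes 49 minutes, so it must start by 252 − 49 = minute 203.
The centrifuge run feeds staining (must start by minute 136); secondary incubation (must start by minute 182); quantification (must start by minute 203). Taking the minimum, the centrifuge run must finish by minute 136 and start by 136 − 45 = minute 91.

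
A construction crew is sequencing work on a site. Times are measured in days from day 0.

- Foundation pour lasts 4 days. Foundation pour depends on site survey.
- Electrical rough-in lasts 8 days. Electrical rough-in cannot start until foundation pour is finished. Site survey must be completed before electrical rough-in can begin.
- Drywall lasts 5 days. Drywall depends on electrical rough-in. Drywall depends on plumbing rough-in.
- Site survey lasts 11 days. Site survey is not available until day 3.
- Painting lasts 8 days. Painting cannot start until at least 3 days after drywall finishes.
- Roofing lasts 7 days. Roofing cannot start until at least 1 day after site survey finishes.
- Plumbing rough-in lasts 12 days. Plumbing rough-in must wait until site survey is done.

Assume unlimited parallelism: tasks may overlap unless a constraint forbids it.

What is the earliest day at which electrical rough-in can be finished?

After its own release at day 3, site survey can start at day 3 and finishes at day 14.
After site survey (finishes day 14), foundation pour can start at day 14 and finishes at day 18.
Electrical rough-in has to wait for foundation pour (finishes day 18); site survey (finishes day 14). The latest of these is day 18, so electrical rough-in runs day 18 to 18 + 8 = day 26.

26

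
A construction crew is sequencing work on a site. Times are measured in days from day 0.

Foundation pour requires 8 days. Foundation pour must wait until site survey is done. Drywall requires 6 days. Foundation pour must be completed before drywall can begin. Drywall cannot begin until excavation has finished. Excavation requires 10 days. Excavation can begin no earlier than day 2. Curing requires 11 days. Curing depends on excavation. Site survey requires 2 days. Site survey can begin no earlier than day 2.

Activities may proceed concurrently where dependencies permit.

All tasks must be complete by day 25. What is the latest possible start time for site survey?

9

Drywall has no dependents, so it just needs to finish by day 25. Starting by 25 − 6 = day 19 achieves that.
Since drywall (must start by day 19) depends on it, foundation pour must finish by day 19. Backing off its 8-day duration gives a latest start of day 11.
Since foundation pour (must start by day 11) depends on it, site survey must finish by day 11. Backing off its 2-day duration gives a latest start of day 9.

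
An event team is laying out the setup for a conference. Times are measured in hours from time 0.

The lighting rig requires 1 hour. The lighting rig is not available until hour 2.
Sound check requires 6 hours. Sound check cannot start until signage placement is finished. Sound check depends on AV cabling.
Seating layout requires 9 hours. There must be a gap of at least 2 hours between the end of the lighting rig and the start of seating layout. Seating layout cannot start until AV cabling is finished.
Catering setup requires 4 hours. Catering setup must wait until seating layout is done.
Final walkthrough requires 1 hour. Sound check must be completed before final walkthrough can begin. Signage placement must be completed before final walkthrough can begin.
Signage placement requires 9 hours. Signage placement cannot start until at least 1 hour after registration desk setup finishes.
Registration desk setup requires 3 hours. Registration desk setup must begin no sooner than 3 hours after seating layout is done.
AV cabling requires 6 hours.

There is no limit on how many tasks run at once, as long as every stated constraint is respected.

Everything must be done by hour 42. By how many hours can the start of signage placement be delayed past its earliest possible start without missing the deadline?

4

AV cabling can start immediately at hour 0; it finishes at hour 6.
The lighting rig cannot begin until its own release at hour 2. It runs from hour 2 to 2 + 1 = hour 3.
Seating layout needs all of the lighting rig (finishes hour 3, plus 2-hour gap → hour 5); AV cabling (finishes hour 6). That puts its earliest start at hour 6; it finishes at 6 + 9 = hour 15.
Registration desk setup cannot begin until seating layout (finishes hour 15, plus 3-hour gap → hour 18). It runs from hour 18 to 18 + 3 = hour 21.
Signage placement waits on registration desk setup (finishes hour 21, plus 1-hour gap → hour 22), so it starts at hour 22 and finishes at 22 + 9 = hour 31.

Working backward from the deadline:
Final walkthrough has no dependents, so it just needs to finish by hour 42. Starting by 42 − 1 = hour 41 achieves that.
Sound check feeds into final walkthrough (must start by hour 41); so sound check must finish by hour 41 and therefore start by hour 35.
Signage placement has several dependents: sound check (must start by hour 35); final walkthrough (must start by hour 41). The earliest of those limits is hour 35, so signage placement must start by 35 − 9 = hour 26.
So signage placement can start as early as hour 22 and as late as hour 26, giving 26 − 22 = 4 hours of slack.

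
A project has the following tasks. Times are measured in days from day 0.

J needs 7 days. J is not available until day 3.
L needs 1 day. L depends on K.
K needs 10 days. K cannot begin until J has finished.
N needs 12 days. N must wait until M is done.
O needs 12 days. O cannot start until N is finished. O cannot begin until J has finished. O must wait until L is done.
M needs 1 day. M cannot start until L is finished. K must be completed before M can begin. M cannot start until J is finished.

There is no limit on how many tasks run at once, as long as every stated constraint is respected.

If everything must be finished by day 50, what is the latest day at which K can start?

14

O must finish by day 50; it takes 12 days, so it must start by 50 − 12 = day 38.
N feeds into O (must start by day 38); so N must finish by day 38 and therefore start by day 26.
M must finish before N (must start by day 26). With a 1-day duration, M must start by 26 − 1 = day 25.
L has several dependents: M (must start by day 25); O (must start by day 38). The earliest of those limits is day 25, so L must start by 25 − 1 = day 24.
K must finish in time for L (must start by day 24); M (must start by day 25). The tightest is day 24, so K must start by 24 − 10 = day 14.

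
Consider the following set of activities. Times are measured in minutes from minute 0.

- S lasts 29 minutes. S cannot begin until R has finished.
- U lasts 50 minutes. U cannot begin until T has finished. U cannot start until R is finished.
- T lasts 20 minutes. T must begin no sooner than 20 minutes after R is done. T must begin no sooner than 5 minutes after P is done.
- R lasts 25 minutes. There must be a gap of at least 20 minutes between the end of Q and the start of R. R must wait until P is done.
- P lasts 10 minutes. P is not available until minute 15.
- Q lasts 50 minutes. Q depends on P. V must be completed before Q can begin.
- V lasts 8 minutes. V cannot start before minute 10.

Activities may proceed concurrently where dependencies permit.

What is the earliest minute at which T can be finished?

V cannot begin until its own release at minute 10. It runs from minute 10 to 10 + 8 = minute 18.
P cannot begin until its own release at minute 15. It runs from minute 15 to 15 + 10 = minute 25.
Q needs all of P (finishes minute 25); V (finishes minute 18). That puts its earliest start at minute 25; it finishes at 25 + 50 = minute 75.
R needs all of Q (finishes minute 75, plus 20-minute gap → minute 95); P (finishes minute 25). That puts its earliest start at minute 95; it finishes at 95 + 25 = minute 120.
For T: R (finishes minute 120, plus 20-minute gap → minute 140); P (finishes minute 25, plus 5-minute gap → minute 30). Taking the maximum gives a start of minute 140, and it finishes at 140 + 20 = minute 160.

160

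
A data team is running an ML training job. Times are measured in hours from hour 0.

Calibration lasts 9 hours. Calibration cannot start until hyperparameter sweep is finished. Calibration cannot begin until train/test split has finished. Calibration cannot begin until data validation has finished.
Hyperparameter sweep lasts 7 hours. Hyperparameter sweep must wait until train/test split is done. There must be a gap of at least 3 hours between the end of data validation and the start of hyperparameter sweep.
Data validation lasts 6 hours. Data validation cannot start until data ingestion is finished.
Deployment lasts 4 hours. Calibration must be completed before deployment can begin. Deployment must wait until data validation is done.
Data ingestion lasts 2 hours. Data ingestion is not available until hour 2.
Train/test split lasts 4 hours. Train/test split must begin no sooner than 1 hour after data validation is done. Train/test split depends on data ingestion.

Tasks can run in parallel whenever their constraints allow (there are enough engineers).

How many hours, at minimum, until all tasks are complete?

35

After its own release at hour 2, data ingestion can start at hour 2 and finishes at hour 4.
Data validation waits on data ingestion (finishes hour 4), so it starts at hour 4 and finishes at 4 + 6 = hour 10.
Train/test split cannot start until data validation (finishes hour 10, plus 1-hour gap → hour 11); data ingestion (finishes hour 4). The controlling bound is hour 11, so train/test split finishes at 11 + 4 = hour 15.
Hyperparameter sweep needs all of train/test split (finishes hour 15); data validation (finishes hour 10, plus 3-hour gap → hour 13). That puts its earliest start at hour 15; it finishes at 15 + 7 = hour 22.
Calibration has to wait for hyperparameter sweep (finishes hour 22); train/test split (finishes hour 15); data validation (finishes hour 10). The latest of these is hour 22, so calibration runs hour 22 to 22 + 9 = hour 31.
Deployment cannot start until calibration (finishes hour 31); data validation (finishes hour 10). The controlling bound is hour 31, so deployment finishes at 31 + 4 = hour 35.
All tasks are finished once the last one completes. Finish times: Data ingestion at 4, Data validation at 10, Train/test split at 15, Hyperparameter sweep at 22, Calibration at 31, Deployment at 35. The latest is hour 35.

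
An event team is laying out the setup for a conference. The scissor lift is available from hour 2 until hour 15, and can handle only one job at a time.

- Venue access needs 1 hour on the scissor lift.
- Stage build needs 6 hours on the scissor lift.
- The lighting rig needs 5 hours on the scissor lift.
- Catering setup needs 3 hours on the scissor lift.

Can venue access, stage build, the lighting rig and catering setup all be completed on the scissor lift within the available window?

No

The scissor lift window is 15 − 2 = 13 hours.
Running back to back, the jobs need 1 + 6 + 5 + 3 = 15 hours on the scissor lift.
Since 15 > 13, they cannot all fit.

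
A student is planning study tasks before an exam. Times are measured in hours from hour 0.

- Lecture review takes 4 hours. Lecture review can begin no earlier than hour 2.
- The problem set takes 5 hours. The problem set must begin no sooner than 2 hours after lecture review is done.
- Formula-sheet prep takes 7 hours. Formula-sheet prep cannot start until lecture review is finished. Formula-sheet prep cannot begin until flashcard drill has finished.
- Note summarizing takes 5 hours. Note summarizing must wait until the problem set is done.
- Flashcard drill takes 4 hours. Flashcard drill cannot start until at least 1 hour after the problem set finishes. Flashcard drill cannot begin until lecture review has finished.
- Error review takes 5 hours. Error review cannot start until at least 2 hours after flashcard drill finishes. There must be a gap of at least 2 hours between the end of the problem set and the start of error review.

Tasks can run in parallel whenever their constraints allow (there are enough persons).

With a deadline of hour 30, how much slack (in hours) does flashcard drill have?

Lecture review cannot begin until its own release at hour 2. It runs from hour 2 to 2 + 4 = hour 6.
After lecture review (finishes hour 6, plus 2-hour gap → hour 8), the problem set can start at hour 8 and finishes at hour 13.
Flashcard drill has to wait for the problem set (finishes hour 13, plus 1-hour gap → hour 14); lecture review (finishes hour 6). The latest of these is hour 14, so flashcard drill runs hour 14 to 14 + 4 = hour 18.

Working backward from the deadline:
To finish by hour 30, error review (duration 5) must start no later than hour 25.
Formula-sheet prep must finish by hour 30; it takes 7 hours, so it must start by 30 − 7 = hour 23.
For flashcard drill: error review (must start by hour 25, minus 2-hour gap → hour 23); formula-sheet prep (must start by hour 23). The most restrictive is hour 23; with a 4-hour duration, flashcard drill must start by hour 19.
So flashcard drill can start as early as hour 14 and as late as hour 19, giving 19 − 14 = 5 hours of slack.

5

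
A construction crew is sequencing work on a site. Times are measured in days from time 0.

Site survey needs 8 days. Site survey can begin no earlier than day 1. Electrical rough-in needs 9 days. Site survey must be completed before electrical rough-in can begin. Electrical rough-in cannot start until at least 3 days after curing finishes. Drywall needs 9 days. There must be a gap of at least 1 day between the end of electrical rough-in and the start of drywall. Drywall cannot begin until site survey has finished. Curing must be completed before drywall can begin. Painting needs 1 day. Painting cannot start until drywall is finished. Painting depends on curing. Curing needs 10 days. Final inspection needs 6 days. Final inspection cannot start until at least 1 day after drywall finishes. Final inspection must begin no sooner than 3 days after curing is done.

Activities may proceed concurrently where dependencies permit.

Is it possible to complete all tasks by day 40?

Curing can start immediately at day 0; it finishes at day 10.
Site survey waits on its own release at day 1, so it starts at day 1 and finishes at 1 + 8 = day 9.
For electrical rough-in: site survey (finishes day 9); curing (finishes day 10, plus 3-day gap → day 13). Taking the maximum gives a start of day 13, and it finishes at 13 + 9 = day 22.
Drywall cannot start until electrical rough-in (finishes day 22, plus 1-day gap → day 23); site survey (finishes day 9); curing (finishes day 10). The controlling bound is day 23, so drywall finishes at 23 + 9 = day 32.
Final inspection has to wait for drywall (finishes day 32, plus 1-day gap → day 33); curing (finishes day 10, plus 3-day gap → day 13). The latest of these is day 33, so final inspection runs day 33 to 33 + 6 = day 39.
Painting needs all of drywall (finishes day 32); curing (finishes day 10). That puts its earliest start at day 32; it finishes at 32 + 1 = day 33.
Every task is finished by day 39, which is no later than the deadline of 40, so the schedule is feasible.

Yes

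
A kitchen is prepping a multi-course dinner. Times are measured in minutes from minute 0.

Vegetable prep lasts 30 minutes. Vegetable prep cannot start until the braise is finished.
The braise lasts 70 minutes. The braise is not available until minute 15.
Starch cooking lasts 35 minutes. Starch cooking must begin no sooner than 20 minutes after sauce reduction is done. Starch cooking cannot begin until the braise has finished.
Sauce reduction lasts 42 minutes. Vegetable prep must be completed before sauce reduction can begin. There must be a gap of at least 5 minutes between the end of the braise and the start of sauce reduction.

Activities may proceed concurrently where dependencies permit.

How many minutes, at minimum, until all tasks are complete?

The braise waits on its own release at minute 15, so it starts at minute 15 and finishes at 15 + 70 = minute 85.
Vegetable prep waits on the braise (finishes minute 85), so it starts at minute 85 and finishes at 85 + 30 = minute 115.
Sauce reduction cannot start until vegetable prep (finishes minute 115); the braise (finishes minute 85, plus 5-minute gap → minute 90). The controlling bound is minute 115, so sauce reduction finishes at 115 + 42 = minute 157.
Starch cooking cannot start until sauce reduction (finishes minute 157, plus 20-minute gap → minute 177); the braise (finishes minute 85). The controlling bound is minute 177, so starch cooking finishes at 177 + 35 = minute 212.
All tasks are finished once the last one completes. Finish times: The braise at 85, Vegetable prep at 115, Sauce reduction at 157, Starch cooking at 212. The latest is minute 212.

212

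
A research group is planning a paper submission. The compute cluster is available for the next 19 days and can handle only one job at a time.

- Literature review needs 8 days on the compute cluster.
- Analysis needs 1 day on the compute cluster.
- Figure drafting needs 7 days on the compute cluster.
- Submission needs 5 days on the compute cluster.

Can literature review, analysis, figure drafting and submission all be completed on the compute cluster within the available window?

Running back to back, the jobs need 8 + 1 + 7 + 5 = 21 days on the compute cluster.
Since 21 > 19, they cannot all fit.

No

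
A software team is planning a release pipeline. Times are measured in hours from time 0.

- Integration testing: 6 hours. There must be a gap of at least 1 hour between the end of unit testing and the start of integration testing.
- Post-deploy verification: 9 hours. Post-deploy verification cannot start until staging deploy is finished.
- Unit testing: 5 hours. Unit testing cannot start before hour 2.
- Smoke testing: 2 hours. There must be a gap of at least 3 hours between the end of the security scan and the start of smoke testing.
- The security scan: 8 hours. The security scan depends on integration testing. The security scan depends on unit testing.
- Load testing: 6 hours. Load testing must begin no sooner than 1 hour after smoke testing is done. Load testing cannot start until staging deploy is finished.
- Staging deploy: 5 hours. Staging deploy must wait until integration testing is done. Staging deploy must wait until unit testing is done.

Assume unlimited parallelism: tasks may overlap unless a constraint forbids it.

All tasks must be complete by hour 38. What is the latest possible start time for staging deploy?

24

To finish by hour 38, load testing (duration 6) must start no later than hour 32.
Post-deploy verification has no dependents, so it just needs to finish by hour 38. Starting by 38 − 9 = hour 29 achieves that.
Staging deploy must finish in time for load testing (must start by hour 32); post-deploy verification (must start by hour 29). The tightest is hour 29, so staging deploy must start by 29 − 5 = hour 24.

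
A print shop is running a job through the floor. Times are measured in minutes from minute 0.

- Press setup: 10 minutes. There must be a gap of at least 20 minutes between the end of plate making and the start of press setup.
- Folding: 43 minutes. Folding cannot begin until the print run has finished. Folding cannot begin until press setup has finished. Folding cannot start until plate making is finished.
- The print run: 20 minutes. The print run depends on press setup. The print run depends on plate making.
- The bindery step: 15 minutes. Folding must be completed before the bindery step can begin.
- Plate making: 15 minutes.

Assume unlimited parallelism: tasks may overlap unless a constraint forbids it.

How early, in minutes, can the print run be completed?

Plate making has no prerequisites, so it starts at minute 0 and finishes at minute 15.
Press setup cannot begin until plate making (finishes minute 15, plus 20-minute gap → minute 35). It runs from minute 35 to 35 + 10 = minute 45.
The print run needs all of press setup (finishes minute 45); plate making (finishes minute 15). That puts its earliest start at minute 45; it finishes at 45 + 20 = minute 65.

65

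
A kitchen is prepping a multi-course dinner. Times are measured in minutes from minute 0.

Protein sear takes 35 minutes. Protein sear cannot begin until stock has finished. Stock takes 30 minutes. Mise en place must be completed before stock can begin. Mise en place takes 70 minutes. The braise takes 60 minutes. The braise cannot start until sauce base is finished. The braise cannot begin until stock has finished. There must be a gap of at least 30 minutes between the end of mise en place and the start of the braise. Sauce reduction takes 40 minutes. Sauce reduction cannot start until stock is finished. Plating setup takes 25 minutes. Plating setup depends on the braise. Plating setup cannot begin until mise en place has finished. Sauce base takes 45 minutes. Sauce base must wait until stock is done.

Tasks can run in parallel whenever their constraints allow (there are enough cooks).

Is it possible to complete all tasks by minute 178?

Nothing blocks mise en place, so it runs from minute 0 to minute 70.
Stock cannot begin until mise en place (finishes minute 70). It runs from minute 70 to 70 + 30 = minute 100.
Sauce reduction cannot begin until stock (finishes minute 100). It runs from minute 100 to 100 + 40 = minute 140.
Protein sear waits on stock (finishes minute 100), so it starts at minute 100 and finishes at 100 + 35 = minute 135.
Sauce base cannot begin until stock (finishes minute 100). It runs from minute 100 to 100 + 45 = minute 145.
The braise has to wait for sauce base (finishes minute 145); stock (finishes minute 100); mise en place (finishes minute 70, plus 30-minute gap → minute 100). The latest of these is minute 145, so the braise runs minute 145 to 145 + 60 = minute 205.
For plating setup: the braise (finishes minute 205); mise en place (finishes minute 70). Taking the maximum gives a start of minute 205, and it finishes at 205 + 25 = minute 230.
The earliest everything can be done is minute 230, which is after the deadline of 178, so it is not possible.

No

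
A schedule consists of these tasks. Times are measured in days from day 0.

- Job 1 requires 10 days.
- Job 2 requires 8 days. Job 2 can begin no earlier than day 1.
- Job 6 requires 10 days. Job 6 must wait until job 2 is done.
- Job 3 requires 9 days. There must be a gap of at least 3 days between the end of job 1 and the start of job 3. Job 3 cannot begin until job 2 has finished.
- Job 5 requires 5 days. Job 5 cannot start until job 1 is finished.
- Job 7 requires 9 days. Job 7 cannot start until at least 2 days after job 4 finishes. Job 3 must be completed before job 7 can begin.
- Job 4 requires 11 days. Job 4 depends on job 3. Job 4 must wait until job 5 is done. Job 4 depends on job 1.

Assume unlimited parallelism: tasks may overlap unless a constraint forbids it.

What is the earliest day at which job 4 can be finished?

After its own release at day 1, job 2 can start at day 1 and finishes at day 9.
Job 1 has no prerequisites, so it starts at day 0 and finishes at day 10.
Job 5 cannot begin until job 1 (finishes day 10). It runs from day 10 to 10 + 5 = day 15.
Job 3 cannot start until job 1 (finishes day 10, plus 3-day gap → day 13); job 2 (finishes day 9). The controlling bound is day 13, so job 3 finishes at 13 + 9 = day 22.
Job 4 has to wait for job 3 (finishes day 22); job 5 (finishes day 15); job 1 (finishes day 10). The latest of these is day 22, so job 4 runs day 22 to 22 + 11 = day 33.

33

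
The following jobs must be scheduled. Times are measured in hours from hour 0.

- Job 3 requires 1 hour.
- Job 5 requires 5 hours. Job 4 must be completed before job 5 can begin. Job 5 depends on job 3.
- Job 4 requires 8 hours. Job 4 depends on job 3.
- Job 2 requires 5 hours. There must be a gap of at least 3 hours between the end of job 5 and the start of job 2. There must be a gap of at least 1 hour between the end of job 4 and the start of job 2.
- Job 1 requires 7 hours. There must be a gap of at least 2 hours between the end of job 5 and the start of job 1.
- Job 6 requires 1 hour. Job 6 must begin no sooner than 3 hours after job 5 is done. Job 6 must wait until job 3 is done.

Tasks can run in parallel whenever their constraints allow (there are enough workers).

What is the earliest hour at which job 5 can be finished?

Job 3 can start immediately at hour 0; it finishes at hour 1.
Job 4 cannot begin until job 3 (finishes hour 1). It runs from hour 1 to 1 + 8 = hour 9.
Job 5 has to wait for job 4 (finishes hour 9); job 3 (finishes hour 1). The latest of these is hour 9, so job 5 runs hour 9 to 9 + 5 = hour 14.

14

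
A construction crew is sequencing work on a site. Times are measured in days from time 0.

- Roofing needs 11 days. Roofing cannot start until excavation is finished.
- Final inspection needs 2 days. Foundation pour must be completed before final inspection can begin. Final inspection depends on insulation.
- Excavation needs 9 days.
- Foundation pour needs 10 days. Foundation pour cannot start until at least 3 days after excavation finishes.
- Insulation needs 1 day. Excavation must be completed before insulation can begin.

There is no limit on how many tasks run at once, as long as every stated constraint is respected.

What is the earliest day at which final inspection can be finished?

24

Excavation can start immediately at day 0; it finishes at day 9.
Insulation waits on excavation (finishes day 9), so it starts at day 9 and finishes at 9 + 1 = day 10.
After excavation (finishes day 9, plus 3-day gap → day 12), foundation pour can start at day 12 and finishes at day 22.
Final inspection cannot start until foundation pour (finishes day 22); insulation (finishes day 10). The controlling bound is day 22, so final inspection finishes at 22 + 2 = day 24.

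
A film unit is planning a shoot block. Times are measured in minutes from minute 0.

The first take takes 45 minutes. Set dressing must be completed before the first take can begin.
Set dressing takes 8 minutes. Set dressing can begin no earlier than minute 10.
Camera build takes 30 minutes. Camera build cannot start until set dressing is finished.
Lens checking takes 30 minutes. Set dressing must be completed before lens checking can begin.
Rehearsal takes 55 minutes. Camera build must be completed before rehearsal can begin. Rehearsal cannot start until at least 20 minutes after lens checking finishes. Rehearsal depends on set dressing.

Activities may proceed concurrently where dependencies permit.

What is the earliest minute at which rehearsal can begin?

Set dressing waits on its own release at minute 10, so it starts at minute 10 and finishes at 10 + 8 = minute 18.
Lens checking cannot begin until set dressing (finishes minute 18). It runs from minute 18 to 18 + 30 = minute 48.
Camera build cannot begin until set dressing (finishes minute 18). It runs from minute 18 to 18 + 30 = minute 48.
Rehearsal waits on camera build (finishes minute 48); lens checking (finishes minute 48, plus 20-minute gap → minute 68); set dressing (finishes minute 18). The latest of these is minute 68, which is the earliest rehearsal can start.

68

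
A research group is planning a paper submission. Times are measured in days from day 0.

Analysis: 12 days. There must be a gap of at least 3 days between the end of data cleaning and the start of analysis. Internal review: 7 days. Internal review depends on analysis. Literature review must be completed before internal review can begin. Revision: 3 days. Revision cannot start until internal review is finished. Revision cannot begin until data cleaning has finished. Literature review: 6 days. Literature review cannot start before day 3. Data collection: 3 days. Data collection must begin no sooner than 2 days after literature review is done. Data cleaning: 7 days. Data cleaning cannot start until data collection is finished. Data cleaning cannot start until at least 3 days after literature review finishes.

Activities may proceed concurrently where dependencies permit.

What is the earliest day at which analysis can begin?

Literature review waits on its own release at day 3, so it starts at day 3 and finishes at 3 + 6 = day 9.
Data collection waits on literature review (finishes day 9, plus 2-day gap → day 11), so it starts at day 11 and finishes at 11 + 3 = day 14.
Data cleaning needs all of data collection (finishes day 14); literature review (finishes day 9, plus 3-day gap → day 12). That puts its earliest start at day 14; it finishes at 14 + 7 = day 21.
Analysis waits on data cleaning (finishes day 21, plus 3-day gap → day 24), so the earliest it can start is day 24.

24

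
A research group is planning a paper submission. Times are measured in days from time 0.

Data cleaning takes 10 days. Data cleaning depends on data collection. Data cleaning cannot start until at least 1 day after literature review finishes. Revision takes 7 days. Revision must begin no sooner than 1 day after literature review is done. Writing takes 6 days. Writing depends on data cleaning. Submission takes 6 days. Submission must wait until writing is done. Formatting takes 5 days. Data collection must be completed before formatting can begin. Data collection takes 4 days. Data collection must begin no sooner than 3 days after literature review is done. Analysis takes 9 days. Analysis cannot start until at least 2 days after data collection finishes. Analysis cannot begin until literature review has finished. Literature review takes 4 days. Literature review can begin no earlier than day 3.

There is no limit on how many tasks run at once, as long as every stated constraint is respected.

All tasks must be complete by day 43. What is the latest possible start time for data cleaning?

To finish by day 43, submission (duration 6) must start no later than day 37.
Writing feeds into submission (must start by day 37); so writing must finish by day 37 and therefore start by day 31.
Since writing (must start by day 31) depends on it, data cleaning must finish by day 31. Backing off its 10-day duration gives a latest start of day 21.

21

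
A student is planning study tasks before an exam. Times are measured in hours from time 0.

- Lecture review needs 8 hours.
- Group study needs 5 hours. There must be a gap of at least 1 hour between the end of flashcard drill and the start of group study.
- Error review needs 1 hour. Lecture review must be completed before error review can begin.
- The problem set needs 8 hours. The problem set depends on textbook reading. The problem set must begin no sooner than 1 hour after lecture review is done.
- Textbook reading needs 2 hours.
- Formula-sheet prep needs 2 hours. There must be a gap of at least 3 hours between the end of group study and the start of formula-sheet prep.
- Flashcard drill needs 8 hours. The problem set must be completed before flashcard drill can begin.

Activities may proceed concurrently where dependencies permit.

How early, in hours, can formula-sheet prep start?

Nothing blocks lecture review, so it runs from hour 0 to hour 8.
Textbook reading can start immediately at hour 0; it finishes at hour 2.
The problem set has to wait for textbook reading (finishes hour 2); lecture review (finishes hour 8, plus 1-hour gap → hour 9). The latest of these is hour 9, so the problem set runs hour 9 to 9 + 8 = hour 17.
Flashcard drill waits on the problem set (finishes hour 17), so it starts at hour 17 and finishes at 17 + 8 = hour 25.
Group study cannot begin until flashcard drill (finishes hour 25, plus 1-hour gap → hour 26). It runs from hour 26 to 26 + 5 = hour 31.
Formula-sheet prep waits on group study (finishes hour 31, plus 3-hour gap → hour 34), so the earliest it can start is hour 34.

34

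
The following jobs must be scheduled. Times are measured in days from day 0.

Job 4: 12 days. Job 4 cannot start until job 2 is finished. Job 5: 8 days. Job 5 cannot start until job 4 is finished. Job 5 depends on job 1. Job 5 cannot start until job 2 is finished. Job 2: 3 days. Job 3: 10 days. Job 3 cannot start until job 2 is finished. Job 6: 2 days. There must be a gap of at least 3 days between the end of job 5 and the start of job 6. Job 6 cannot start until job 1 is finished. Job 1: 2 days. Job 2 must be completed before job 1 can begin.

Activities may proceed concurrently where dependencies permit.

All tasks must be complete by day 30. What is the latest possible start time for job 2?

Job 6 has no dependents, so it just needs to finish by day 30. Starting by 30 − 2 = day 28 achieves that.
Job 5 has to be done before job 6 (must start by day 28, minus 3-day gap → day 25). That means finishing by day 25, i.e. starting by 25 − 8 = day 17.
For job 1: job 5 (must start by day 17); job 6 (must start by day 28). The most restrictive is day 17; with a 2-day duration, job 1 must start by day 15.
To finish by day 30, job 3 (duration 10) must start no later than day 20.
Job 4 feeds into job 5 (must start by day 17); so job 4 must finish by day 17 and therefore start by day 5.
Job 2 must finish in time for job 1 (must start by day 15); job 3 (must start by day 20); job 4 (must start by day 5); job 5 (must start by day 17). The tightest is day 5, so job 2 must start by 5 − 3 = day 2.

2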